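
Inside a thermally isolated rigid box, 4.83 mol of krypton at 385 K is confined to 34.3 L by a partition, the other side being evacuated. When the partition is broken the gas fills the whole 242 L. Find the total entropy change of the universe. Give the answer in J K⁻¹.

No heat is exchanged and no work is done, so the ideal-gas temperature stays constant.
Entropy is a state function; using a reversible isothermal path, ΔS_gas = nR ln(V₂/V₁) = 4.83 × 8.314 × ln(242/34.3) = 78.5 J/K.
The insulated surroundings exchange no heat, so ΔS_surr = 0 and ΔS_universe = ΔS_gas.

ΔS_universe = 78.5 J/K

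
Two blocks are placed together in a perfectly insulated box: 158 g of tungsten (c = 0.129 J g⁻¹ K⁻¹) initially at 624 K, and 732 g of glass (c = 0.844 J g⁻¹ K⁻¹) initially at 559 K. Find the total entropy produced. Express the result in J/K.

Energy balance: T_f = (m₁c₁T₁ + m₂c₂T₂)/(m₁c₁ + m₂c₂) = 561.08 K.
ΔS₁ = m₁c₁ ln(T_f/T₁) = 20.382 × ln(561.08/624) = -2.166 J/K.
ΔS₂ = m₂c₂ ln(T_f/T₂) = 617.808 × ln(561.08/559) = 2.29 J/K.
ΔS_total = -2.166 + 2.29 = 0.124 J/K.

ΔS_total = 0.124 J/K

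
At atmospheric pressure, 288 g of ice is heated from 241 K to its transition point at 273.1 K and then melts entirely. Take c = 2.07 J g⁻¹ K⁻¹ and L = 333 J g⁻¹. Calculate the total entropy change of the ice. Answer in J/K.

ΔS = 426 J/K

Warming step: ΔS₁ = m c ln(T_tr/T_i) = 288 × 2.07 × ln(273.1/241) = 74.54 J/K.
Phase change: ΔS₂ = +mL/T_tr = 288 × 333 / 273.1 = 351.2 J/K.
ΔS_total = (74.54) + (351.2) = 426 J/K.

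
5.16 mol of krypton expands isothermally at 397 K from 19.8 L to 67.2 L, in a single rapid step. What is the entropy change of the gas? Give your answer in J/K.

Entropy is a state function, so ΔS_gas depends only on the end states.
For an isothermal ideal gas ΔS_gas = nR ln(V₂/V₁) = 5.16 × 8.314 × ln(67.2/19.8) = 52.4 J/K.

ΔS_gas = 52.4 J/K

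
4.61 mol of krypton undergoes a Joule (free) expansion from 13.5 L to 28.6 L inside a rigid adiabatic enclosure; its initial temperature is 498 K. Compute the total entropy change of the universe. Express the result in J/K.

ΔS_universe = 28.8 J/K

For an ideal gas in free expansion Q = 0 and W = 0, so T is unchanged.
Entropy is a state function; using a reversible isothermal path, ΔS_gas = nR ln(V₂/V₁) = 4.61 × 8.314 × ln(28.6/13.5) = 28.8 J/K.
The insulated surroundings exchange no heat, so ΔS_surr = 0 and ΔS_universe = ΔS_gas.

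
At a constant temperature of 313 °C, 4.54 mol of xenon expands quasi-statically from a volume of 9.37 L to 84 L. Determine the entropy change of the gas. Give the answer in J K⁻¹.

ΔS_gas = 82.8 J/K

For an isothermal ideal gas ΔS_gas = nR ln(V₂/V₁) = 4.54 × 8.314 × ln(84/9.37) = 82.8 J/K.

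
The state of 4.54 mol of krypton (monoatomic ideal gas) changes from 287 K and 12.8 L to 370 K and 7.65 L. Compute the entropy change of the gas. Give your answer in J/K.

Entropy is a state function: ΔS = nC_V ln(T₂/T₁) + nR ln(V₂/V₁), with C_V = 3R/2 = 12.47 J mol⁻¹ K⁻¹ for a monoatomic ideal gas.
ΔS = 4.54 × [12.47 × ln(370/287) + 8.314 × ln(7.65/12.8)] = -5.05 J/K.

ΔS = -5.05 J/K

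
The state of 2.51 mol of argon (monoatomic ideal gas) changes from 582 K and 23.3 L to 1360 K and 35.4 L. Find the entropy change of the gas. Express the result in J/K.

ΔS = 35.3 J/K

Entropy is a state function: ΔS = nC_V ln(T₂/T₁) + nR ln(V₂/V₁), with C_V = 3R/2 = 12.47 J mol⁻¹ K⁻¹ for a monoatomic ideal gas.
ΔS = 2.51 × [12.47 × ln(1360/582) + 8.314 × ln(35.4/23.3)] = 35.3 J/K.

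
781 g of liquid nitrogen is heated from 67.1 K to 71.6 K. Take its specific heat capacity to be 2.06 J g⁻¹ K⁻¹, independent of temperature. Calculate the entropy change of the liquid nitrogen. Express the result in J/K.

ΔS = ∫dQ_rev/T = m c ln(T₂/T₁) = 781 × 2.06 × ln(71.6/67.1) = 104 J/K.

ΔS = 104 J/K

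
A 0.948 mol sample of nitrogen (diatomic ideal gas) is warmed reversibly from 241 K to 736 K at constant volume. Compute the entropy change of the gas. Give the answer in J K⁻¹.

At constant volume, ΔS = nC_V ln(T₂/T₁) with C_V = 5R/2 = 20.79 J mol⁻¹ K⁻¹.
ΔS = 0.948 × 20.79 × ln(736/241) = 22 J/K.

ΔS = 22 J/K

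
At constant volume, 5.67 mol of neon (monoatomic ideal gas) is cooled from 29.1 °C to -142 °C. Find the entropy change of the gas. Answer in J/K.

In kelvin: T₁ = 302.25 K, T₂ = 131.15 K. At constant volume, ΔS = nC_V ln(T₂/T₁) with C_V = 3R/2 = 12.47 J mol⁻¹ K⁻¹.
ΔS = 5.67 × 12.47 × ln(131.15/302.25) = -59 J/K.

ΔS = -59 J/K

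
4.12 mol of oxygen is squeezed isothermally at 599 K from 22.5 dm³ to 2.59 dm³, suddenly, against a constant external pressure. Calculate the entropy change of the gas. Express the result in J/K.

Entropy is a state function, so ΔS_gas depends only on the end states.
For an isothermal ideal gas ΔS_gas = nR ln(V₂/V₁) = 4.12 × 8.314 × ln(2.59/22.5) = -74.1 J/K.

ΔS_gas = -74.1 J/K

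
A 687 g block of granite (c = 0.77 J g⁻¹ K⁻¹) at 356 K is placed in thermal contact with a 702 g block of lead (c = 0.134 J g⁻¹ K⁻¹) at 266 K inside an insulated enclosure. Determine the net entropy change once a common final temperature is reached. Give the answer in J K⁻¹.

ΔS_total = 3.17 J/K

Energy balance: T_f = (m₁c₁T₁ + m₂c₂T₂)/(m₁c₁ + m₂c₂) = 342.41 K.
ΔS₁ = m₁c₁ ln(T_f/T₁) = 528.99 × ln(342.41/356) = -20.586 J/K.
ΔS₂ = m₂c₂ ln(T_f/T₂) = 94.068 × ln(342.41/266) = 23.754 J/K.
ΔS_total = -20.586 + 23.754 = 3.17 J/K.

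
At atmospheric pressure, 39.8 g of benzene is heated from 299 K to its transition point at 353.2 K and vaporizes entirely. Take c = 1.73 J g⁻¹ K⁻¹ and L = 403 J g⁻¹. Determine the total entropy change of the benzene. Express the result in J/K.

ΔS = 56.9 J/K

Warming step: ΔS₁ = m c ln(T_tr/T_i) = 39.8 × 1.73 × ln(353.2/299) = 11.47 J/K.
Phase change: ΔS₂ = +mL/T_tr = 39.8 × 403 / 353.2 = 45.41 J/K.
ΔS_total = (11.47) + (45.41) = 56.9 J/K.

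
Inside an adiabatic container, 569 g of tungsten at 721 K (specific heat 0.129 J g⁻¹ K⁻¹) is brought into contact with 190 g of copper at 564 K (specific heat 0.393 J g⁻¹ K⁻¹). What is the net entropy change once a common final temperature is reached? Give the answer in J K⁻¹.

Energy balance: T_f = (m₁c₁T₁ + m₂c₂T₂)/(m₁c₁ + m₂c₂) = 641.83 K.
ΔS₁ = m₁c₁ ln(T_f/T₁) = 73.401 × ln(641.83/721) = -8.538 J/K.
ΔS₂ = m₂c₂ ln(T_f/T₂) = 74.67 × ln(641.83/564) = 9.652 J/K.
ΔS_total = -8.538 + 9.652 = 1.11 J/K.

ΔS_total = 1.11 J/K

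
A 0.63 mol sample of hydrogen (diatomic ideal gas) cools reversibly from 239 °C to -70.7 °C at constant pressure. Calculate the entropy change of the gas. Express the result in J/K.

ΔS = -17 J/K

In kelvin: T₁ = 512.15 K, T₂ = 202.45 K. At constant pressure, ΔS = nC_p ln(T₂/T₁) with C_p = 7R/2 = 29.1 J mol⁻¹ K⁻¹.
ΔS = 0.63 × 29.1 × ln(202.45/512.15) = -17 J/K.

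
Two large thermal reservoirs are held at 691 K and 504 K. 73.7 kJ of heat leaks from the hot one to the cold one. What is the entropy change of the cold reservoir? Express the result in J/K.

ΔS_cold = 146 J/K

The cold reservoir gains heat Q, so ΔS_cold = +Q/T_C = 73700/504 = 146 J/K.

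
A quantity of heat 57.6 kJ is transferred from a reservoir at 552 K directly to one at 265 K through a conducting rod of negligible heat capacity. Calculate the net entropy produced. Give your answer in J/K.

ΔS_hot = −Q/T_H = −57600/552 = -104.3 J/K and ΔS_cold = +Q/T_C = 57600/265 = 217.4 J/K.
ΔS_total = -104.3 + 217.4 = 113 J/K, positive as the second law requires.

ΔS_total = 113 J/K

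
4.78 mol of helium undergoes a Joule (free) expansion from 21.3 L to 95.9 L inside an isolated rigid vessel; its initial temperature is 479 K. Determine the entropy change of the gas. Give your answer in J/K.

ΔS_gas = 59.8 J/K

For an ideal gas in free expansion Q = 0 and W = 0, so T is unchanged.
Entropy is a state function; using a reversible isothermal path, ΔS_gas = nR ln(V₂/V₁) = 4.78 × 8.314 × ln(95.9/21.3) = 59.8 J/K.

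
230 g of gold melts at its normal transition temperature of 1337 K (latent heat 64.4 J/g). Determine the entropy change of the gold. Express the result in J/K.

ΔS = 11.1 J/K

Heat absorbed by the substance: Q = mL = 230 × 64.4 = 14812 J.
At constant T, ΔS = Q_rev/T = 14812 / 1337 = 11.1 J/K.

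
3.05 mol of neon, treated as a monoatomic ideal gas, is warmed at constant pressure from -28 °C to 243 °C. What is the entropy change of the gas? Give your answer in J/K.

ΔS = 47.2 J/K

In kelvin: T₁ = 245.15 K, T₂ = 516.15 K. At constant pressure, ΔS = nC_p ln(T₂/T₁) with C_p = 5R/2 = 20.79 J mol⁻¹ K⁻¹.
ΔS = 3.05 × 20.79 × ln(516.15/245.15) = 47.2 J/K.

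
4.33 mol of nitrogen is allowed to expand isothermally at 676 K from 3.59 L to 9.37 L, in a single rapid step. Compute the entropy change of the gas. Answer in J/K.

Entropy is a state function, so ΔS_gas depends only on the end states.
For an isothermal ideal gas ΔS_gas = nR ln(V₂/V₁) = 4.33 × 8.314 × ln(9.37/3.59) = 34.5 J/K.

ΔS_gas = 34.5 J/K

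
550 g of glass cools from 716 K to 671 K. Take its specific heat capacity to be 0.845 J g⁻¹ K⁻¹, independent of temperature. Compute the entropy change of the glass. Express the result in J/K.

ΔS = -30.2 J/K

ΔS = ∫dQ_rev/T = m c ln(T₂/T₁) = 550 × 0.845 × ln(671/716) = -30.2 J/K.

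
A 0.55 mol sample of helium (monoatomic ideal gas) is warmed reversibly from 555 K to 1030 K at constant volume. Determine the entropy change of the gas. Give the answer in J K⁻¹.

ΔS = 4.24 J/K

At constant volume, ΔS = nC_V ln(T₂/T₁) with C_V = 3R/2 = 12.47 J mol⁻¹ K⁻¹.
ΔS = 0.55 × 12.47 × ln(1030/555) = 4.24 J/K.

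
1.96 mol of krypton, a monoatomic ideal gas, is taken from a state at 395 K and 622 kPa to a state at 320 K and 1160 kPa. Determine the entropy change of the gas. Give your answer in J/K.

ΔS = nC_p ln(T₂/T₁) − nR ln(P₂/P₁), with C_p = 5R/2 = 20.79 J mol⁻¹ K⁻¹ for a monoatomic ideal gas.
ΔS = 1.96 × [20.79 × ln(320/395) − 8.314 × ln(1160/622)] = -18.7 J/K.

ΔS = -18.7 J/K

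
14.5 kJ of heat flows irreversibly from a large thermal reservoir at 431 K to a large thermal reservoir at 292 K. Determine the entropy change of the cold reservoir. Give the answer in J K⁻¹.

The cold reservoir gains heat Q, so ΔS_cold = +Q/T_C = 14500/292 = 49.7 J/K.

ΔS_cold = 49.7 J/K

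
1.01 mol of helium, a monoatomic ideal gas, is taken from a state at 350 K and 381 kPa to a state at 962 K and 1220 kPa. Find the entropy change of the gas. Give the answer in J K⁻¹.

ΔS = nC_p ln(T₂/T₁) − nR ln(P₂/P₁), with C_p = 5R/2 = 20.79 J mol⁻¹ K⁻¹ for a monoatomic ideal gas.
ΔS = 1.01 × [20.79 × ln(962/350) − 8.314 × ln(1220/381)] = 11.5 J/K.

ΔS = 11.5 J/K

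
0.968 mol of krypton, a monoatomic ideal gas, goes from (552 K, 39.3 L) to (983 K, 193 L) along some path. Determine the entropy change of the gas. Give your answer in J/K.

ΔS = 19.8 J/K

Entropy is a state function: ΔS = nC_V ln(T₂/T₁) + nR ln(V₂/V₁), with C_V = 3R/2 = 12.47 J mol⁻¹ K⁻¹ for a monoatomic ideal gas.
ΔS = 0.968 × [12.47 × ln(983/552) + 8.314 × ln(193/39.3)] = 19.8 J/K.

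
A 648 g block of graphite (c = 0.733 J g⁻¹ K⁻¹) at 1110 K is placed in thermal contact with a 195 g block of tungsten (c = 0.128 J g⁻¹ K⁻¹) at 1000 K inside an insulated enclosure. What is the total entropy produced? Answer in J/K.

Energy balance: T_f = (m₁c₁T₁ + m₂c₂T₂)/(m₁c₁ + m₂c₂) = 1104.5 K.
ΔS₁ = m₁c₁ ln(T_f/T₁) = 474.984 × ln(1104.5/1110) = -2.356 J/K.
ΔS₂ = m₂c₂ ln(T_f/T₂) = 24.96 × ln(1104.5/1000) = 2.481 J/K.
ΔS_total = -2.356 + 2.481 = 0.125 J/K.

ΔS_total = 0.125 J/K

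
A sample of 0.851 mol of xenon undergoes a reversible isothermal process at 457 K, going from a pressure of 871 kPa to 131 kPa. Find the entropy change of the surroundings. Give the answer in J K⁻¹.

For an isothermal ideal gas ΔS_gas = nR ln(P₁/P₂) = 0.851 × 8.314 × ln(871/131) = 13.4 J/K.
The process is reversible, so ΔS_surr = −ΔS_gas = -13.4 J/K and ΔS_universe = 0.

ΔS_surr = -13.4 J/K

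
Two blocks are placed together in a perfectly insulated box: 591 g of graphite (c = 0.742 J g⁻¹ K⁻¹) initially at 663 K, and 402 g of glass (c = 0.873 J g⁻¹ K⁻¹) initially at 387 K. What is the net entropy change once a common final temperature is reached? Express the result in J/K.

ΔS_total = 27.4 J/K

Energy balance: T_f = (m₁c₁T₁ + m₂c₂T₂)/(m₁c₁ + m₂c₂) = 540.31 K.
ΔS₁ = m₁c₁ ln(T_f/T₁) = 438.522 × ln(540.31/663) = -89.74 J/K.
ΔS₂ = m₂c₂ ln(T_f/T₂) = 350.946 × ln(540.31/387) = 117.1 J/K.
ΔS_total = -89.74 + 117.1 = 27.4 J/K.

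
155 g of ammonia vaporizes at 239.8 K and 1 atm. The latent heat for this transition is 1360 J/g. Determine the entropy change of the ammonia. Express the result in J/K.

Heat absorbed by the substance: Q = mL = 155 × 1360 = 210800 J.
At constant T, ΔS = Q_rev/T = 210800 / 239.8 = 879 J/K.

ΔS = 879 J/K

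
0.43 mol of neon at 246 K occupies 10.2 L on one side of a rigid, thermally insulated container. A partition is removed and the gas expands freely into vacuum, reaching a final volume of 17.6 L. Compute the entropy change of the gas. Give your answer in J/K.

ΔS_gas = 1.95 J/K

No heat is exchanged and no work is done, so the ideal-gas temperature stays constant.
Entropy is a state function; using a reversible isothermal path, ΔS_gas = nR ln(V₂/V₁) = 0.43 × 8.314 × ln(17.6/10.2) = 1.95 J/K.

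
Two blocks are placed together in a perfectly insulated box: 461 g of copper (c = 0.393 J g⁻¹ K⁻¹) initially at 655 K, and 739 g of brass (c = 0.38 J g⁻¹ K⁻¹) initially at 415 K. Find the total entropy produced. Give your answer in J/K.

Energy balance: T_f = (m₁c₁T₁ + m₂c₂T₂)/(m₁c₁ + m₂c₂) = 509.12 K.
ΔS₁ = m₁c₁ ln(T_f/T₁) = 181.173 × ln(509.12/655) = -45.65 J/K.
ΔS₂ = m₂c₂ ln(T_f/T₂) = 280.82 × ln(509.12/415) = 57.4 J/K.
ΔS_total = -45.65 + 57.4 = 11.8 J/K.

ΔS_total = 11.8 J/K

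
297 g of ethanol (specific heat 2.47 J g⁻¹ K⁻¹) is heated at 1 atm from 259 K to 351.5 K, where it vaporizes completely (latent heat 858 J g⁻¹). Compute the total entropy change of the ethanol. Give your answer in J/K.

Warming step: ΔS₁ = m c ln(T_tr/T_i) = 297 × 2.47 × ln(351.5/259) = 224 J/K.
Phase change: ΔS₂ = +mL/T_tr = 297 × 858 / 351.5 = 725 J/K.
ΔS_total = (224) + (725) = 949 J/K.

ΔS = 949 J/K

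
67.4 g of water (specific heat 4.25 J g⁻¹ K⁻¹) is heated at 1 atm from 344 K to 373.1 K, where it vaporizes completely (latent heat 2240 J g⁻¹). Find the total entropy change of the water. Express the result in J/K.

ΔS = 428 J/K

Warming step: ΔS₁ = m c ln(T_tr/T_i) = 67.4 × 4.25 × ln(373.1/344) = 23.26 J/K.
Phase change: ΔS₂ = +mL/T_tr = 67.4 × 2240 / 373.1 = 404.7 J/K.
ΔS_total = (23.26) + (404.7) = 428 J/K.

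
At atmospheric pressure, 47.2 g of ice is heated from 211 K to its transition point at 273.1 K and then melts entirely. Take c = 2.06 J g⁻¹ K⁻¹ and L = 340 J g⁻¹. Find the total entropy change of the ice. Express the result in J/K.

Warming step: ΔS₁ = m c ln(T_tr/T_i) = 47.2 × 2.06 × ln(273.1/211) = 25.08 J/K.
Phase change: ΔS₂ = +mL/T_tr = 47.2 × 340 / 273.1 = 58.76 J/K.
ΔS_total = (25.08) + (58.76) = 83.8 J/K.

ΔS = 83.8 J/K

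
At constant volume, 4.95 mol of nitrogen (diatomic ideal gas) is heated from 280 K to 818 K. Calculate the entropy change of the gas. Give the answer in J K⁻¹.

ΔS = 110 J/K

At constant volume, ΔS = nC_V ln(T₂/T₁) with C_V = 5R/2 = 20.79 J mol⁻¹ K⁻¹.
ΔS = 4.95 × 20.79 × ln(818/280) = 110 J/K.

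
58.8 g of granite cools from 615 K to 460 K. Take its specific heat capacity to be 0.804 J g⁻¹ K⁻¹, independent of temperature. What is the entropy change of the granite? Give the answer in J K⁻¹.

ΔS = -13.7 J/K

ΔS = ∫dQ_rev/T = m c ln(T₂/T₁) = 58.8 × 0.804 × ln(460/615) = -13.7 J/K.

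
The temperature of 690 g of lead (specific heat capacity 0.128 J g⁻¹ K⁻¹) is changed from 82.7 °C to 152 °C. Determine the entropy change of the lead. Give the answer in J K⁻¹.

In kelvin: T₁ = 355.85 K, T₂ = 425.15 K. ΔS = ∫dQ_rev/T = m c ln(T₂/T₁) = 690 × 0.128 × ln(425.15/355.85) = 15.7 J/K.

ΔS = 15.7 J/K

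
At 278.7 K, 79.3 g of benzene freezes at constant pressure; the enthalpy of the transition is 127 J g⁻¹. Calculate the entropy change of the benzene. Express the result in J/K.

Heat released by the substance: Q = −mL = −79.3 × 127 = −10071.1 J.
At constant T, ΔS = Q_rev/T = −10071.1 / 278.7 = -36.1 J/K.

ΔS = -36.1 J/K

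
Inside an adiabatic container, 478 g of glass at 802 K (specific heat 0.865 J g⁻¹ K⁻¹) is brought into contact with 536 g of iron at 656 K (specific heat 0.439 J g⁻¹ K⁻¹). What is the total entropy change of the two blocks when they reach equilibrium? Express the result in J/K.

ΔS_total = 2.97 J/K

Energy balance: T_f = (m₁c₁T₁ + m₂c₂T₂)/(m₁c₁ + m₂c₂) = 749.05 K.
ΔS₁ = m₁c₁ ln(T_f/T₁) = 413.47 × ln(749.05/802) = -28.24 J/K.
ΔS₂ = m₂c₂ ln(T_f/T₂) = 235.304 × ln(749.05/656) = 31.21 J/K.
ΔS_total = -28.24 + 31.21 = 2.97 J/K.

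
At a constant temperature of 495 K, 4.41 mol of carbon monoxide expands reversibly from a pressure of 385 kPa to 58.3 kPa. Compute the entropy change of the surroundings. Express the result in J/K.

ΔS_surr = -69.2 J/K

For an isothermal ideal gas ΔS_gas = nR ln(P₁/P₂) = 4.41 × 8.314 × ln(385/58.3) = 69.2 J/K.
The process is reversible, so ΔS_surr = −ΔS_gas = -69.2 J/K and ΔS_universe = 0.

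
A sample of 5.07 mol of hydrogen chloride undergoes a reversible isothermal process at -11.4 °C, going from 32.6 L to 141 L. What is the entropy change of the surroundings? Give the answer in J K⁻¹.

ΔS_surr = -61.7 J/K

For an isothermal ideal gas ΔS_gas = nR ln(V₂/V₁) = 5.07 × 8.314 × ln(141/32.6) = 61.7 J/K.
The process is reversible, so ΔS_surr = −ΔS_gas = -61.7 J/K and ΔS_universe = 0.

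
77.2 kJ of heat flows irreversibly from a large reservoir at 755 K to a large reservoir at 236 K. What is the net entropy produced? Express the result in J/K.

ΔS_total = 225 J/K

ΔS_hot = −Q/T_H = −77200/755 = -102.3 J/K and ΔS_cold = +Q/T_C = 77200/236 = 327.1 J/K.
ΔS_total = -102.3 + 327.1 = 225 J/K, positive as the second law requires.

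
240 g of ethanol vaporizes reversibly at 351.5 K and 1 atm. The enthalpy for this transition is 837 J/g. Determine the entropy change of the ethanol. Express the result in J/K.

Heat absorbed by the substance: Q = mL = 240 × 837 = 200880 J.
At constant T, ΔS = Q_rev/T = 200880 / 351.5 = 571 J/K.

ΔS = 571 J/K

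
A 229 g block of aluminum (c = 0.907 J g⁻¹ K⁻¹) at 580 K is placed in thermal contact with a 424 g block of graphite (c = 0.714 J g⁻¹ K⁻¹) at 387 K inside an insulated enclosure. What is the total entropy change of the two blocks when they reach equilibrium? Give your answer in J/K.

Energy balance: T_f = (m₁c₁T₁ + m₂c₂T₂)/(m₁c₁ + m₂c₂) = 465.53 K.
ΔS₁ = m₁c₁ ln(T_f/T₁) = 207.703 × ln(465.53/580) = -45.66 J/K.
ΔS₂ = m₂c₂ ln(T_f/T₂) = 302.736 × ln(465.53/387) = 55.93 J/K.
ΔS_total = -45.66 + 55.93 = 10.3 J/K.

ΔS_total = 10.3 J/K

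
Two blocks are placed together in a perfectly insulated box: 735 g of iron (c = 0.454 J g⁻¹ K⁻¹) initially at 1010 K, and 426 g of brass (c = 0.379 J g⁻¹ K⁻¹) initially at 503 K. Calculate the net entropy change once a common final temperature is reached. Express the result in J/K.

ΔS_total = 24 J/K

Energy balance: T_f = (m₁c₁T₁ + m₂c₂T₂)/(m₁c₁ + m₂c₂) = 844.68 K.
ΔS₁ = m₁c₁ ln(T_f/T₁) = 333.69 × ln(844.68/1010) = -59.65 J/K.
ΔS₂ = m₂c₂ ln(T_f/T₂) = 161.454 × ln(844.68/503) = 83.69 J/K.
ΔS_total = -59.65 + 83.69 = 24 J/K.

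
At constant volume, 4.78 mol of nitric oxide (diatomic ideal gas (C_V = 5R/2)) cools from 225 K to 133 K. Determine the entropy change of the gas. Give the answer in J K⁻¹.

ΔS = -52.2 J/K

At constant volume, ΔS = nC_V ln(T₂/T₁) with C_V = 5R/2 = 20.79 J mol⁻¹ K⁻¹.
ΔS = 4.78 × 20.79 × ln(133/225) = -52.2 J/K.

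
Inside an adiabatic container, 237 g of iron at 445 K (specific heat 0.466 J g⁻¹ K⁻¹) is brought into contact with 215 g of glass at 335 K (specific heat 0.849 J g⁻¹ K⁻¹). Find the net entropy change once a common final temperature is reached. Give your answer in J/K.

ΔS_total = 2.83 J/K

Energy balance: T_f = (m₁c₁T₁ + m₂c₂T₂)/(m₁c₁ + m₂c₂) = 376.47 K.
ΔS₁ = m₁c₁ ln(T_f/T₁) = 110.442 × ln(376.47/445) = -18.47 J/K.
ΔS₂ = m₂c₂ ln(T_f/T₂) = 182.535 × ln(376.47/335) = 21.3 J/K.
ΔS_total = -18.47 + 21.3 = 2.83 J/K.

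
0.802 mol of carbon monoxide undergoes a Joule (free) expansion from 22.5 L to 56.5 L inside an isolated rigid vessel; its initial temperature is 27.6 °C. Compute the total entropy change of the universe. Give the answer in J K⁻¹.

No heat is exchanged and no work is done, so the ideal-gas temperature stays constant.
Entropy is a state function; using a reversible isothermal path, ΔS_gas = nR ln(V₂/V₁) = 0.802 × 8.314 × ln(56.5/22.5) = 6.14 J/K.
The insulated surroundings exchange no heat, so ΔS_surr = 0 and ΔS_universe = ΔS_gas.

ΔS_universe = 6.14 J/K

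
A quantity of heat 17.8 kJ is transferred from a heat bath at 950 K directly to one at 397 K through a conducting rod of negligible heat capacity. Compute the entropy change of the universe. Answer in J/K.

ΔS_hot = −Q/T_H = −17800/950 = -18.74 J/K and ΔS_cold = +Q/T_C = 17800/397 = 44.84 J/K.
ΔS_total = -18.74 + 44.84 = 26.1 J/K, positive as the second law requires.

ΔS_total = 26.1 J/K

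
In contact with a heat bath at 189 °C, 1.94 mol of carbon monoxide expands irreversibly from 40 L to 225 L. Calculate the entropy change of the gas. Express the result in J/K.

Entropy is a state function, so ΔS_gas depends only on the end states.
For an isothermal ideal gas ΔS_gas = nR ln(V₂/V₁) = 1.94 × 8.314 × ln(225/40) = 27.9 J/K.

ΔS_gas = 27.9 J/K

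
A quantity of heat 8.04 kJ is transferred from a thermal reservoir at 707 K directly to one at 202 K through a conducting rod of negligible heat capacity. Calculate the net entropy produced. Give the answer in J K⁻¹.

ΔS_total = 28.4 J/K

ΔS_hot = −Q/T_H = −8040/707 = -11.37 J/K and ΔS_cold = +Q/T_C = 8040/202 = 39.8 J/K.
ΔS_total = -11.37 + 39.8 = 28.4 J/K, positive as the second law requires.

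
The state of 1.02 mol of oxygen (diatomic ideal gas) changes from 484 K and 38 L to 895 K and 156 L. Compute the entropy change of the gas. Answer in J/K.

ΔS = 25 J/K

Entropy is a state function: ΔS = nC_V ln(T₂/T₁) + nR ln(V₂/V₁), with C_V = 5R/2 = 20.79 J mol⁻¹ K⁻¹ for a diatomic ideal gas.
ΔS = 1.02 × [20.79 × ln(895/484) + 8.314 × ln(156/38)] = 25 J/K.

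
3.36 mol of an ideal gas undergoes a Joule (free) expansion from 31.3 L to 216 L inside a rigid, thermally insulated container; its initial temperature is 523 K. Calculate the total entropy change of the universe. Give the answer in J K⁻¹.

ΔS_universe = 54 J/K

No heat is exchanged and no work is done, so the ideal-gas temperature stays constant.
Entropy is a state function; using a reversible isothermal path, ΔS_gas = nR ln(V₂/V₁) = 3.36 × 8.314 × ln(216/31.3) = 54 J/K.
The insulated surroundings exchange no heat, so ΔS_surr = 0 and ΔS_universe = ΔS_gas.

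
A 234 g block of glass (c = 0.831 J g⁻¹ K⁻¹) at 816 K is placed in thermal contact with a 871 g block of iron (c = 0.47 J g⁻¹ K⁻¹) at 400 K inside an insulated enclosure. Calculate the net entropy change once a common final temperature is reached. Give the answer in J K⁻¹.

ΔS_total = 35.8 J/K

Energy balance: T_f = (m₁c₁T₁ + m₂c₂T₂)/(m₁c₁ + m₂c₂) = 533.97 K.
ΔS₁ = m₁c₁ ln(T_f/T₁) = 194.454 × ln(533.97/816) = -82.46 J/K.
ΔS₂ = m₂c₂ ln(T_f/T₂) = 409.37 × ln(533.97/400) = 118.3 J/K.
ΔS_total = -82.46 + 118.3 = 35.8 J/K.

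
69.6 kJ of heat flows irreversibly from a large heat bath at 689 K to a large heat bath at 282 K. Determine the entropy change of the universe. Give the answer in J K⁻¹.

ΔS_hot = −Q/T_H = −69600/689 = -101 J/K and ΔS_cold = +Q/T_C = 69600/282 = 246.8 J/K.
ΔS_total = -101 + 246.8 = 146 J/K, positive as the second law requires.

ΔS_total = 146 J/K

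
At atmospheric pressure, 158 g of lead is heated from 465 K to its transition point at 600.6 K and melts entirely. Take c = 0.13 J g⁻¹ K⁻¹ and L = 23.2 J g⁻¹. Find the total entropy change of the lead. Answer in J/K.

Warming step: ΔS₁ = m c ln(T_tr/T_i) = 158 × 0.13 × ln(600.6/465) = 5.256 J/K.
Phase change: ΔS₂ = +mL/T_tr = 158 × 23.2 / 600.6 = 6.103 J/K.
ΔS_total = (5.256) + (6.103) = 11.4 J/K.

ΔS = 11.4 J/K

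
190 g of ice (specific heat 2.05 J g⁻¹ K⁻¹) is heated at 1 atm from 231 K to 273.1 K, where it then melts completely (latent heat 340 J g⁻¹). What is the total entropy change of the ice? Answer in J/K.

ΔS = 302 J/K

Warming step: ΔS₁ = m c ln(T_tr/T_i) = 190 × 2.05 × ln(273.1/231) = 65.21 J/K.
Phase change: ΔS₂ = +mL/T_tr = 190 × 340 / 273.1 = 236.5 J/K.
ΔS_total = (65.21) + (236.5) = 302 J/K.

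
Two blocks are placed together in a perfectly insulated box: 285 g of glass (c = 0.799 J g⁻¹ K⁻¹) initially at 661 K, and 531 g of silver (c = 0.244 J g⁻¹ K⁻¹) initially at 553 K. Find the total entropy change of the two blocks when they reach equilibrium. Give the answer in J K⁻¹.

ΔS_total = 1.29 J/K

Energy balance: T_f = (m₁c₁T₁ + m₂c₂T₂)/(m₁c₁ + m₂c₂) = 621.83 K.
ΔS₁ = m₁c₁ ln(T_f/T₁) = 227.715 × ln(621.83/661) = -13.91 J/K.
ΔS₂ = m₂c₂ ln(T_f/T₂) = 129.564 × ln(621.83/553) = 15.2 J/K.
ΔS_total = -13.91 + 15.2 = 1.29 J/K.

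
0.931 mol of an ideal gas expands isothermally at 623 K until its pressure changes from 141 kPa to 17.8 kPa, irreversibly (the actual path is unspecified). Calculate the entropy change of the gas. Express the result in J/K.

ΔS_gas = 16 J/K

Entropy is a state function, so ΔS_gas depends only on the end states.
For an isothermal ideal gas ΔS_gas = nR ln(P₁/P₂) = 0.931 × 8.314 × ln(141/17.8) = 16 J/K.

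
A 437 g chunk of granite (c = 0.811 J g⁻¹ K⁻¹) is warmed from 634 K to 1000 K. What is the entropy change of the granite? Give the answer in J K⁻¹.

ΔS = ∫dQ_rev/T = m c ln(T₂/T₁) = 437 × 0.811 × ln(1000/634) = 162 J/K.

ΔS = 162 J/K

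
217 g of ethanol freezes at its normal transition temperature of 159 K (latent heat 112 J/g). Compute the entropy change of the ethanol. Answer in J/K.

ΔS = -153 J/K

Heat released by the substance: Q = −mL = −217 × 112 = −24304 J.
At constant T, ΔS = Q_rev/T = −24304 / 159 = -153 J/K.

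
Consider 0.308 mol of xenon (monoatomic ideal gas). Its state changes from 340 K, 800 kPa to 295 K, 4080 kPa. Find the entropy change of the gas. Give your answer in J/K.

ΔS = -5.08 J/K

ΔS = nC_p ln(T₂/T₁) − nR ln(P₂/P₁), with C_p = 5R/2 = 20.79 J mol⁻¹ K⁻¹ for a monoatomic ideal gas.
ΔS = 0.308 × [20.79 × ln(295/340) − 8.314 × ln(4080/800)] = -5.08 J/K.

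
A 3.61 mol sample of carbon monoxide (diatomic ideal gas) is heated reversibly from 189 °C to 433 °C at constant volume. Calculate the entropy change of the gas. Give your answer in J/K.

In kelvin: T₁ = 462.15 K, T₂ = 706.15 K. At constant volume, ΔS = nC_V ln(T₂/T₁) with C_V = 5R/2 = 20.79 J mol⁻¹ K⁻¹.
ΔS = 3.61 × 20.79 × ln(706.15/462.15) = 31.8 J/K.

ΔS = 31.8 J/K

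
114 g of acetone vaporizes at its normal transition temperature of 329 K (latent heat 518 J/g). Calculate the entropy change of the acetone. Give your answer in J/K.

ΔS = 179 J/K

Heat absorbed by the substance: Q = mL = 114 × 518 = 59052 J.
At constant T, ΔS = Q_rev/T = 59052 / 329 = 179 J/K.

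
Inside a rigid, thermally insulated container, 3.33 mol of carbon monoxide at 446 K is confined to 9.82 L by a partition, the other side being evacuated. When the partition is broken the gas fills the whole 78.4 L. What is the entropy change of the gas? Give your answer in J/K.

ΔS_gas = 57.5 J/K

No heat is exchanged and no work is done, so the ideal-gas temperature stays constant.
Entropy is a state function; using a reversible isothermal path, ΔS_gas = nR ln(V₂/V₁) = 3.33 × 8.314 × ln(78.4/9.82) = 57.5 J/K.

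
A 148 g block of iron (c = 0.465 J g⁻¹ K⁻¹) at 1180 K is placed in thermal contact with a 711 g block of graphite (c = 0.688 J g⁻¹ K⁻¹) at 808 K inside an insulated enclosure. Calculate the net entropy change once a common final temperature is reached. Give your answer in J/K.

ΔS_total = 4.75 J/K

Energy balance: T_f = (m₁c₁T₁ + m₂c₂T₂)/(m₁c₁ + m₂c₂) = 853.88 K.
ΔS₁ = m₁c₁ ln(T_f/T₁) = 68.82 × ln(853.88/1180) = -22.262 J/K.
ΔS₂ = m₂c₂ ln(T_f/T₂) = 489.168 × ln(853.88/808) = 27.017 J/K.
ΔS_total = -22.262 + 27.017 = 4.75 J/K.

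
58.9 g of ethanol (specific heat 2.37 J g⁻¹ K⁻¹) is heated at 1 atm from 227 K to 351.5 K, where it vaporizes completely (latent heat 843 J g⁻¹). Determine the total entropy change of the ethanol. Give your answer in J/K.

ΔS = 202 J/K

Warming step: ΔS₁ = m c ln(T_tr/T_i) = 58.9 × 2.37 × ln(351.5/227) = 61.04 J/K.
Phase change: ΔS₂ = +mL/T_tr = 58.9 × 843 / 351.5 = 141.3 J/K.
ΔS_total = (61.04) + (141.3) = 202 J/K.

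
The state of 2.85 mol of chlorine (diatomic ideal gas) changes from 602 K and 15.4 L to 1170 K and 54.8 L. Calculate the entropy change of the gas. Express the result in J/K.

ΔS = 69.4 J/K

Entropy is a state function: ΔS = nC_V ln(T₂/T₁) + nR ln(V₂/V₁), with C_V = 5R/2 = 20.79 J mol⁻¹ K⁻¹ for a diatomic ideal gas.
ΔS = 2.85 × [20.79 × ln(1170/602) + 8.314 × ln(54.8/15.4)] = 69.4 J/K.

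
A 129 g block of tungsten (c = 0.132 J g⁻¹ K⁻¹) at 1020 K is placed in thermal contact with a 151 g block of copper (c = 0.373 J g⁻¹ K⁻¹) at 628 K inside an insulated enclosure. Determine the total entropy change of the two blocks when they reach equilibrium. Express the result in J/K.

ΔS_total = 1.67 J/K

Energy balance: T_f = (m₁c₁T₁ + m₂c₂T₂)/(m₁c₁ + m₂c₂) = 719 K.
ΔS₁ = m₁c₁ ln(T_f/T₁) = 17.028 × ln(719/1020) = -5.955 J/K.
ΔS₂ = m₂c₂ ln(T_f/T₂) = 56.323 × ln(719/628) = 7.622 J/K.
ΔS_total = -5.955 + 7.622 = 1.67 J/K.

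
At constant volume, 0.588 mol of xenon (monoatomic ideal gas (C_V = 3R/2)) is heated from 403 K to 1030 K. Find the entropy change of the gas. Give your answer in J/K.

ΔS = 6.88 J/K

At constant volume, ΔS = nC_V ln(T₂/T₁) with C_V = 3R/2 = 12.47 J mol⁻¹ K⁻¹.
ΔS = 0.588 × 12.47 × ln(1030/403) = 6.88 J/K.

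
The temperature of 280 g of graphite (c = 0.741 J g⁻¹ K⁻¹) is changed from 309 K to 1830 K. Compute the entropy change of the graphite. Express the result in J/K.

ΔS = ∫dQ_rev/T = m c ln(T₂/T₁) = 280 × 0.741 × ln(1830/309) = 369 J/K.

ΔS = 369 J/K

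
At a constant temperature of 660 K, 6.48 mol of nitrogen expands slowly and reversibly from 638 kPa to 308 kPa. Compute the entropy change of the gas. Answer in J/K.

For an isothermal ideal gas ΔS_gas = nR ln(P₁/P₂) = 6.48 × 8.314 × ln(638/308) = 39.2 J/K.

ΔS_gas = 39.2 J/K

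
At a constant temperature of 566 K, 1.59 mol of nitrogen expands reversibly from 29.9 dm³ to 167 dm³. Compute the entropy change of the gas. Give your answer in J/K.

For an isothermal ideal gas ΔS_gas = nR ln(V₂/V₁) = 1.59 × 8.314 × ln(167/29.9) = 22.7 J/K.

ΔS_gas = 22.7 J/K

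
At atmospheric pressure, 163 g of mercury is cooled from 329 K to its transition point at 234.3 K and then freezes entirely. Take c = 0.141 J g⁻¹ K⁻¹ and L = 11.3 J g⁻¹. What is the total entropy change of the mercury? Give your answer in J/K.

ΔS = -15.7 J/K

Cooling step: ΔS₁ = m c ln(T_tr/T_i) = 163 × 0.141 × ln(234.3/329) = -7.802 J/K.
Phase change: ΔS₂ = −mL/T_tr = −163 × 11.3 / 234.3 = -7.861 J/K.
ΔS_total = (-7.802) + (-7.861) = -15.7 J/K.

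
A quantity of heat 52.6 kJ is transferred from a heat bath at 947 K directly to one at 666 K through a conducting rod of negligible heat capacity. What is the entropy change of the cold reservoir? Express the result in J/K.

ΔS_cold = 79 J/K

The cold reservoir gains heat Q, so ΔS_cold = +Q/T_C = 52600/666 = 79 J/K.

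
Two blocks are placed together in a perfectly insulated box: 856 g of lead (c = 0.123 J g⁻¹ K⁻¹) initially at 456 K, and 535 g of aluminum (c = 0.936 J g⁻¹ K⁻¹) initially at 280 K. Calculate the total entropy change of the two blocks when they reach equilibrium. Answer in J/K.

ΔS_total = 11.5 J/K

Energy balance: T_f = (m₁c₁T₁ + m₂c₂T₂)/(m₁c₁ + m₂c₂) = 310.58 K.
ΔS₁ = m₁c₁ ln(T_f/T₁) = 105.288 × ln(310.58/456) = -40.44 J/K.
ΔS₂ = m₂c₂ ln(T_f/T₂) = 500.76 × ln(310.58/280) = 51.9 J/K.
ΔS_total = -40.44 + 51.9 = 11.5 J/K.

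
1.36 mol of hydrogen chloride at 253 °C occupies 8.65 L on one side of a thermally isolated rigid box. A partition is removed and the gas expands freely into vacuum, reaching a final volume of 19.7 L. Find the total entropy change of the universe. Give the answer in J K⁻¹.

No heat is exchanged and no work is done, so the ideal-gas temperature stays constant.
Entropy is a state function; using a reversible isothermal path, ΔS_gas = nR ln(V₂/V₁) = 1.36 × 8.314 × ln(19.7/8.65) = 9.31 J/K.
The insulated surroundings exchange no heat, so ΔS_surr = 0 and ΔS_universe = ΔS_gas.

ΔS_universe = 9.31 J/K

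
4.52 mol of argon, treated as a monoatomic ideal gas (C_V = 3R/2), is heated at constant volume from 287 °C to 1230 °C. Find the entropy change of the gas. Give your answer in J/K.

ΔS = 55.6 J/K

In kelvin: T₁ = 560.15 K, T₂ = 1503.15 K. At constant volume, ΔS = nC_V ln(T₂/T₁) with C_V = 3R/2 = 12.47 J mol⁻¹ K⁻¹.
ΔS = 4.52 × 12.47 × ln(1503.15/560.15) = 55.6 J/K.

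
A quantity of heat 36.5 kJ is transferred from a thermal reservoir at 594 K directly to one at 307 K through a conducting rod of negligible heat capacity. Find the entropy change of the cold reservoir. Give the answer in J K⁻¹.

ΔS_cold = 119 J/K

The cold reservoir gains heat Q, so ΔS_cold = +Q/T_C = 36500/307 = 119 J/K.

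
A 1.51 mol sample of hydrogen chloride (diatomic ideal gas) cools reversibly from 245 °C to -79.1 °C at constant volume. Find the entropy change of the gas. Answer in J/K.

ΔS = -30.8 J/K

In kelvin: T₁ = 518.15 K, T₂ = 194.05 K. At constant volume, ΔS = nC_V ln(T₂/T₁) with C_V = 5R/2 = 20.79 J mol⁻¹ K⁻¹.
ΔS = 1.51 × 20.79 × ln(194.05/518.15) = -30.8 J/K.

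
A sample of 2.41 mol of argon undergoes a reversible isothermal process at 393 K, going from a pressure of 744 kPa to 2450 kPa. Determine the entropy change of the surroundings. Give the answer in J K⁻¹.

For an isothermal ideal gas ΔS_gas = nR ln(P₁/P₂) = 2.41 × 8.314 × ln(744/2450) = -23.9 J/K.
The process is reversible, so ΔS_surr = −ΔS_gas = 23.9 J/K and ΔS_universe = 0.

ΔS_surr = 23.9 J/K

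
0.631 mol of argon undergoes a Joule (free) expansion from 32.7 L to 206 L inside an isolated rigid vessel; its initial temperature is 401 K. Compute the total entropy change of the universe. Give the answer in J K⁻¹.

For an ideal gas in free expansion Q = 0 and W = 0, so T is unchanged.
Entropy is a state function; using a reversible isothermal path, ΔS_gas = nR ln(V₂/V₁) = 0.631 × 8.314 × ln(206/32.7) = 9.66 J/K.
The insulated surroundings exchange no heat, so ΔS_surr = 0 and ΔS_universe = ΔS_gas.

ΔS_universe = 9.66 J/K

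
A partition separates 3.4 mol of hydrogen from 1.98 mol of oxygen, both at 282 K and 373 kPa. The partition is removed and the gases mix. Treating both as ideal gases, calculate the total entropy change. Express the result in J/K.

Mole fractions: x_A = 3.4/5.38 = 0.632, x_B = 0.368.
ΔS_mix = −R(n_A ln x_A + n_B ln x_B) = −8.314 × (3.4 ln 0.632 + 1.98 ln 0.368) = 29.4 J/K.

ΔS_mix = 29.4 J/K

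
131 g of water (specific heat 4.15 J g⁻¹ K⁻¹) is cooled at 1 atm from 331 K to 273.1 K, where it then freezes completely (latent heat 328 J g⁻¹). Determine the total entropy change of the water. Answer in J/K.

ΔS = -262 J/K

Cooling step: ΔS₁ = m c ln(T_tr/T_i) = 131 × 4.15 × ln(273.1/331) = -104.5 J/K.
Phase change: ΔS₂ = −mL/T_tr = −131 × 328 / 273.1 = -157.3 J/K.
ΔS_total = (-104.5) + (-157.3) = -262 J/K.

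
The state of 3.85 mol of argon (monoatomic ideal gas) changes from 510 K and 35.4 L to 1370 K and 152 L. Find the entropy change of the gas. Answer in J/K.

Entropy is a state function: ΔS = nC_V ln(T₂/T₁) + nR ln(V₂/V₁), with C_V = 3R/2 = 12.47 J mol⁻¹ K⁻¹ for a monoatomic ideal gas.
ΔS = 3.85 × [12.47 × ln(1370/510) + 8.314 × ln(152/35.4)] = 94.1 J/K.

ΔS = 94.1 J/K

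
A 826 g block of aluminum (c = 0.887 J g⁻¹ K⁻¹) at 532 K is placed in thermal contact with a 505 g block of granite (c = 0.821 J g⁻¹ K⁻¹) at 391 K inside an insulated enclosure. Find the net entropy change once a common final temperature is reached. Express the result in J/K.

Energy balance: T_f = (m₁c₁T₁ + m₂c₂T₂)/(m₁c₁ + m₂c₂) = 481.04 K.
ΔS₁ = m₁c₁ ln(T_f/T₁) = 732.662 × ln(481.04/532) = -73.77 J/K.
ΔS₂ = m₂c₂ ln(T_f/T₂) = 414.605 × ln(481.04/391) = 85.93 J/K.
ΔS_total = -73.77 + 85.93 = 12.2 J/K.

ΔS_total = 12.2 J/K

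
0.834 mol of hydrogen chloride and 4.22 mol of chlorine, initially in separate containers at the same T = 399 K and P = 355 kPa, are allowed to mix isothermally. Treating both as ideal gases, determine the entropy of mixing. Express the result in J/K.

Mole fractions: x_A = 0.834/5.05 = 0.165, x_B = 0.835.
ΔS_mix = −R(n_A ln x_A + n_B ln x_B) = −8.314 × (0.834 ln 0.165 + 4.22 ln 0.835) = 18.8 J/K.

ΔS_mix = 18.8 J/K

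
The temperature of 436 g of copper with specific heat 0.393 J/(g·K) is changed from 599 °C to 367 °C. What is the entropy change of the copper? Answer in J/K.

In kelvin: T₁ = 872.15 K, T₂ = 640.15 K. ΔS = ∫dQ_rev/T = m c ln(T₂/T₁) = 436 × 0.393 × ln(640.15/872.15) = -53 J/K.

ΔS = -53 J/K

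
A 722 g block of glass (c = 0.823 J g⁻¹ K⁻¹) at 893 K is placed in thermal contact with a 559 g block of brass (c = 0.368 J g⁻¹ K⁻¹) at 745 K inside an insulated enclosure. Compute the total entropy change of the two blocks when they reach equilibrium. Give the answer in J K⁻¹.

ΔS_total = 2.43 J/K

Energy balance: T_f = (m₁c₁T₁ + m₂c₂T₂)/(m₁c₁ + m₂c₂) = 854.94 K.
ΔS₁ = m₁c₁ ln(T_f/T₁) = 594.206 × ln(854.94/893) = -25.881 J/K.
ΔS₂ = m₂c₂ ln(T_f/T₂) = 205.712 × ln(854.94/745) = 28.316 J/K.
ΔS_total = -25.881 + 28.316 = 2.43 J/K.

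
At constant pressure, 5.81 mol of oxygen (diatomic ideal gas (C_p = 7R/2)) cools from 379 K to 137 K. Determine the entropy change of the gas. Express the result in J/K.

ΔS = -172 J/K

At constant pressure, ΔS = nC_p ln(T₂/T₁) with C_p = 7R/2 = 29.1 J mol⁻¹ K⁻¹.
ΔS = 5.81 × 29.1 × ln(137/379) = -172 J/K.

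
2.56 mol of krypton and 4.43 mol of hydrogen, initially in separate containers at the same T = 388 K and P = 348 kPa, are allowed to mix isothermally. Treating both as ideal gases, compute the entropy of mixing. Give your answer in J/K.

ΔS_mix = 38.2 J/K

Mole fractions: x_A = 2.56/6.99 = 0.366, x_B = 0.634.
ΔS_mix = −R(n_A ln x_A + n_B ln x_B) = −8.314 × (2.56 ln 0.366 + 4.43 ln 0.634) = 38.2 J/K.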